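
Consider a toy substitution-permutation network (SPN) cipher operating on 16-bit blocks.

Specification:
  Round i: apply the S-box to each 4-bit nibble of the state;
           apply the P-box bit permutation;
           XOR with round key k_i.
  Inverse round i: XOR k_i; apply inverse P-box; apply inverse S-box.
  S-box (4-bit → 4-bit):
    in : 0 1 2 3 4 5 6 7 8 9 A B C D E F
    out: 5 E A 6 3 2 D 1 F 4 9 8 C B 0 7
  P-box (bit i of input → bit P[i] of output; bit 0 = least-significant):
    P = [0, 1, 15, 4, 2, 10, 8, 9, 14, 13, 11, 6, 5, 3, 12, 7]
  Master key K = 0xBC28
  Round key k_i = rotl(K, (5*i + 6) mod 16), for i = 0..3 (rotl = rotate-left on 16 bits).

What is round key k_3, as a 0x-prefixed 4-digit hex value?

K = 0xBC28
k_0 = rotl(K, (5*0+6) mod 16) = rotl(K, 6) = 0x0A2F
k_1 = rotl(K, (5*1+6) mod 16) = rotl(K, 11) = 0x45E1
k_2 = rotl(K, (5*2+6) mod 16) = rotl(K, 0) = 0xBC28
k_3 = rotl(K, (5*3+6) mod 16) = rotl(K, 5) = 0x8517

0x8517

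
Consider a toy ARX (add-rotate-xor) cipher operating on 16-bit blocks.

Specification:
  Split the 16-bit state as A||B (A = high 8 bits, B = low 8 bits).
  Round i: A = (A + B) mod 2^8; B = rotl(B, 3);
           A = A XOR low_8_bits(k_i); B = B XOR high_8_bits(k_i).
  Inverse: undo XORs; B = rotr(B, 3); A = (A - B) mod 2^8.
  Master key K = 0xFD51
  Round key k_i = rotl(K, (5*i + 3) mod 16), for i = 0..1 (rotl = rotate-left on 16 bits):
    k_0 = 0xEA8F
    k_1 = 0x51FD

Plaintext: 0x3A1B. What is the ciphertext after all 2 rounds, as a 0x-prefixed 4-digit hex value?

s_0 = plaintext = 0x3A1B
s_1 = Round(s_0, k_0) = 0xDA32
s_2 = Round(s_1, k_1) = 0xF1C0

0xF1C0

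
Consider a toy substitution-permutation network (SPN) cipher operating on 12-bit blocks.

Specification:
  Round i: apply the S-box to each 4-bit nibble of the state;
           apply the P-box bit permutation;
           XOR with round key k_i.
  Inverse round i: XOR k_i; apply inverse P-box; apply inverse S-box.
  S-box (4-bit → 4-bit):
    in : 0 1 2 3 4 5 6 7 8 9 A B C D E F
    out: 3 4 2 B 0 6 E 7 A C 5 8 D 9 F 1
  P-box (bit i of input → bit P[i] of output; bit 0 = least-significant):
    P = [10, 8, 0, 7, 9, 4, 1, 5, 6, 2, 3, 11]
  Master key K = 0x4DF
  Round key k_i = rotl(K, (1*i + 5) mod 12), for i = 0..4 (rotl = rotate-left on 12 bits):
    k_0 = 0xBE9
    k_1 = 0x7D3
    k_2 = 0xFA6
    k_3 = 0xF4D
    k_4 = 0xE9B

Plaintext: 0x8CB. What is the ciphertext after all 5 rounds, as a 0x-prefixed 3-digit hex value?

s_0 = plaintext = 0x8CB
s_1 = Round(s_0, k_0) = 0x14F
s_2 = Round(s_1, k_1) = 0x3DB
s_3 = Round(s_2, k_2) = 0x542
s_4 = Round(s_3, k_3) = 0xE41
s_5 = Round(s_4, k_4) = 0x6D6

0x6D6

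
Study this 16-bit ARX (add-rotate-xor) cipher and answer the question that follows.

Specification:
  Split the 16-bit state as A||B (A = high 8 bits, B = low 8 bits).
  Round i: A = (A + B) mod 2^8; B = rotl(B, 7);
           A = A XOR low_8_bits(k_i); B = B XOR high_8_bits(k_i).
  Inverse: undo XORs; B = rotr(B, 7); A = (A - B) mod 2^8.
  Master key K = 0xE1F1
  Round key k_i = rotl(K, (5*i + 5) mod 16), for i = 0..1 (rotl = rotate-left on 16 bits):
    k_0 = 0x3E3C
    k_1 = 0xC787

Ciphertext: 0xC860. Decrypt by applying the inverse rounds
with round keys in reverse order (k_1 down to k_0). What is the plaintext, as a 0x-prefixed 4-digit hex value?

s_0 = ciphertext = 0xC860
s_1 = InvRound(s_0, k_1) = 0x004F
s_2 = InvRound(s_1, k_0) = 0x5AE2

0x5AE2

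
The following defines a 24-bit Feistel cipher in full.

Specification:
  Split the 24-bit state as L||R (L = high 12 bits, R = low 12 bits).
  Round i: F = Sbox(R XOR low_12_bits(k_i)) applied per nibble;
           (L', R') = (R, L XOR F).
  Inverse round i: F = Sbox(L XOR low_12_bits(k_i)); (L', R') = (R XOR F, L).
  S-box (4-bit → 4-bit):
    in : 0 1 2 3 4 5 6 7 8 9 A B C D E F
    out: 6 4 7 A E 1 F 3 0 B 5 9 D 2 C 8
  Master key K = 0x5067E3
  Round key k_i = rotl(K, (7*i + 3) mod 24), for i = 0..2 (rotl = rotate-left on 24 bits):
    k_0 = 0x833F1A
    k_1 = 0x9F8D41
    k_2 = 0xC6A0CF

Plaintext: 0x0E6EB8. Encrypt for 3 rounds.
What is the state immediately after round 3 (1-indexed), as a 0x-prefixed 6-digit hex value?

s_0 = plaintext = 0x0E6EB8
s_1 = Round(s_0, k_0) = 0xEB84B1
s_2 = Round(s_1, k_1) = 0x4B153E
s_3 = Round(s_2, k_2) = 0x53E535

0x53E535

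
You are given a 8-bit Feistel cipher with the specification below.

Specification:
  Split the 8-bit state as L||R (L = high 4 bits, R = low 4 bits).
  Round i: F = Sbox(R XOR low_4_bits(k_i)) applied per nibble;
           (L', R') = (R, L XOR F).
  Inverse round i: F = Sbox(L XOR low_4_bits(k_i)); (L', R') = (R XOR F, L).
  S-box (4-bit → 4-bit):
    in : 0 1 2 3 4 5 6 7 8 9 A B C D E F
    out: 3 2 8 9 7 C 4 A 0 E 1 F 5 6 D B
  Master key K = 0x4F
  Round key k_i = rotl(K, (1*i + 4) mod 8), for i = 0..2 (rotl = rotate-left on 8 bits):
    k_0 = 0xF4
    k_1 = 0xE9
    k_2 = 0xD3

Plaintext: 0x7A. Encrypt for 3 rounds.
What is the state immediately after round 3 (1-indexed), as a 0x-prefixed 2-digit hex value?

s_0 = plaintext = 0x7A
s_1 = Round(s_0, k_0) = 0xAA
s_2 = Round(s_1, k_1) = 0xA3
s_3 = Round(s_2, k_2) = 0x39

0x39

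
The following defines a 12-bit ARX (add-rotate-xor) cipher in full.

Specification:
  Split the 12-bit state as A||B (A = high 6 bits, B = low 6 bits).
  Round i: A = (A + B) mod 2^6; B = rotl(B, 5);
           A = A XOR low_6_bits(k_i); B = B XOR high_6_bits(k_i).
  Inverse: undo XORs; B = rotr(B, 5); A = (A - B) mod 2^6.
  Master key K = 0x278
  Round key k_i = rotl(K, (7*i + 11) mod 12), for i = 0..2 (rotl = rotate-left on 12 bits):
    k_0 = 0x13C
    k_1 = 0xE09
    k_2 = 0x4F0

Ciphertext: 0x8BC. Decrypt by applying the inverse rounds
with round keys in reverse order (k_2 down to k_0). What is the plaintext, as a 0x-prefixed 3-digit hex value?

0x056

s_0 = ciphertext = 0x8BC
s_1 = InvRound(s_0, k_2) = 0xCDF
s_2 = InvRound(s_1, k_1) = 0xACF
s_3 = InvRound(s_2, k_0) = 0x056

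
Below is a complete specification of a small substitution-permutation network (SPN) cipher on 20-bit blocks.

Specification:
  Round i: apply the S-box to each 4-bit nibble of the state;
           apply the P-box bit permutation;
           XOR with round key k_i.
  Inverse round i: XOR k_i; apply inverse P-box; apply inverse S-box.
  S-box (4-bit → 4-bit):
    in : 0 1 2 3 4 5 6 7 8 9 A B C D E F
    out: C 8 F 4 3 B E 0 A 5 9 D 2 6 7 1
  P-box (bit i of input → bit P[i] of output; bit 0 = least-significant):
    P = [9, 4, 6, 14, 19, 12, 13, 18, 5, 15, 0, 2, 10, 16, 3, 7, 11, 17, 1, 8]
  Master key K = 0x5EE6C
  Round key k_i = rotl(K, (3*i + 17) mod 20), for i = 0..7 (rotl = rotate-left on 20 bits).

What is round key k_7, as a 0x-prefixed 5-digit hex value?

0x17B9B

K = 0x5EE6C
k_0 = rotl(K, (3*0+17) mod 20) = rotl(K, 17) = 0x8BDCD
k_1 = rotl(K, (3*1+17) mod 20) = rotl(K, 0) = 0x5EE6C
k_2 = rotl(K, (3*2+17) mod 20) = rotl(K, 3) = 0xF7362
k_3 = rotl(K, (3*3+17) mod 20) = rotl(K, 6) = 0xB9B17
k_4 = rotl(K, (3*4+17) mod 20) = rotl(K, 9) = 0xCD8BD
k_5 = rotl(K, (3*5+17) mod 20) = rotl(K, 12) = 0x6C5EE
k_6 = rotl(K, (3*6+17) mod 20) = rotl(K, 15) = 0x62F73
k_7 = rotl(K, (3*7+17) mod 20) = rotl(K, 18) = 0x17B9B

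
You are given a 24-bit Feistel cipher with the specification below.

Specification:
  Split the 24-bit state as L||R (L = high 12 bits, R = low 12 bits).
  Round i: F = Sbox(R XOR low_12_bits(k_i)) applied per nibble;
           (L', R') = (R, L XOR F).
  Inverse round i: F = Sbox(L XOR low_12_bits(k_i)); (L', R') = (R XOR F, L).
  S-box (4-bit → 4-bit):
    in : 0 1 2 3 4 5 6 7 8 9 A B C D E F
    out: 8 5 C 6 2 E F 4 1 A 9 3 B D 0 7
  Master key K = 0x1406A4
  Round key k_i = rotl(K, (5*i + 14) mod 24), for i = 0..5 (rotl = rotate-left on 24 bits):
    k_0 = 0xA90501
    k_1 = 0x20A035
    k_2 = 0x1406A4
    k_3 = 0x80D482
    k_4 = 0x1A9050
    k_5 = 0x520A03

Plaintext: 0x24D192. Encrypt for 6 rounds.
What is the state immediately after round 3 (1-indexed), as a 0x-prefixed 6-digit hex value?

0x9427E4

s_0 = plaintext = 0x24D192
s_1 = Round(s_0, k_0) = 0x1920EB
s_2 = Round(s_1, k_1) = 0x0EB942
s_3 = Round(s_2, k_2) = 0x9427E4
s_4 = Round(s_3, k_3) = 0x7E4FBD
s_5 = Round(s_4, k_4) = 0xFBD0E9
s_6 = Round(s_5, k_5) = 0x0E96B4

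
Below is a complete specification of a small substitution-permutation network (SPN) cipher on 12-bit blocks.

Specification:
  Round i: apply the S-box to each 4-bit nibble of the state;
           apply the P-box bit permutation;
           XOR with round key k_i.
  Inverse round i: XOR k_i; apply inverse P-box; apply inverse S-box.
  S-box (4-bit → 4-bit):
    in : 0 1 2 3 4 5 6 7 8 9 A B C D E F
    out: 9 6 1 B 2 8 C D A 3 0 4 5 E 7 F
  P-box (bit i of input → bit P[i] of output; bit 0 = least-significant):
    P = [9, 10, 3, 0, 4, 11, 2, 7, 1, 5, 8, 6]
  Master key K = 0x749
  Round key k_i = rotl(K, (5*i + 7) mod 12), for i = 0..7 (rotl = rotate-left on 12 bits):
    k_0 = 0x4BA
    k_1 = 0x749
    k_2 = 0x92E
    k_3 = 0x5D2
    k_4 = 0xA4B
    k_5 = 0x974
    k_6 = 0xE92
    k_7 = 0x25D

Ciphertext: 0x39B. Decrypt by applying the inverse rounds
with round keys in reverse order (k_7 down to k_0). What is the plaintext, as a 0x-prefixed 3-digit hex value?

s_0 = ciphertext = 0x39B
s_1 = InvRound(s_0, k_7) = 0x76A
s_2 = InvRound(s_1, k_6) = 0xD3B
s_3 = InvRound(s_2, k_5) = 0x0BD
s_4 = InvRound(s_3, k_4) = 0x3F2
s_5 = InvRound(s_4, k_3) = 0x4A9
s_6 = InvRound(s_5, k_2) = 0xCD8
s_7 = InvRound(s_6, k_1) = 0xB30
s_8 = InvRound(s_7, k_0) = 0xC8E

0xC8E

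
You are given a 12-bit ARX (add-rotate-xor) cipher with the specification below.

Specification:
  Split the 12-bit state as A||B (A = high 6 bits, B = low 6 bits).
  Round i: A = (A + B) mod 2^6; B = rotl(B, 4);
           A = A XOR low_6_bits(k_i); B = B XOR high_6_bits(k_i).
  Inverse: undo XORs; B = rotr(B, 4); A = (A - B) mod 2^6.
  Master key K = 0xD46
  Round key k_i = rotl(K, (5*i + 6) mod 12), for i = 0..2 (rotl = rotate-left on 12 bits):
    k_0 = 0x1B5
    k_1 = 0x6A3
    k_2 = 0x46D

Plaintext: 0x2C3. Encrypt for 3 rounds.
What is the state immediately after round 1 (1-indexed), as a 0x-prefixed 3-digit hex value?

0xEF6

s_0 = plaintext = 0x2C3
s_1 = Round(s_0, k_0) = 0xEF6
s_2 = Round(s_1, k_1) = 0x4B7
s_3 = Round(s_2, k_2) = 0x92C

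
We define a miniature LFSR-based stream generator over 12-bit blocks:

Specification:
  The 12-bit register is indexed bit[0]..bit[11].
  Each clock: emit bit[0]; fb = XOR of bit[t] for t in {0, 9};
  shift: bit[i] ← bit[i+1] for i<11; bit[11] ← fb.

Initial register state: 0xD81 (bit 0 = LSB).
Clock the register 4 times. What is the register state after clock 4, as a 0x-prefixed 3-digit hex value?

0xFD8

reg_0 = 0xD81
clock 1: out=1, reg = 0xEC0
clock 2: out=0, reg = 0xF60
clock 3: out=0, reg = 0xFB0
clock 4: out=0, reg = 0xFD8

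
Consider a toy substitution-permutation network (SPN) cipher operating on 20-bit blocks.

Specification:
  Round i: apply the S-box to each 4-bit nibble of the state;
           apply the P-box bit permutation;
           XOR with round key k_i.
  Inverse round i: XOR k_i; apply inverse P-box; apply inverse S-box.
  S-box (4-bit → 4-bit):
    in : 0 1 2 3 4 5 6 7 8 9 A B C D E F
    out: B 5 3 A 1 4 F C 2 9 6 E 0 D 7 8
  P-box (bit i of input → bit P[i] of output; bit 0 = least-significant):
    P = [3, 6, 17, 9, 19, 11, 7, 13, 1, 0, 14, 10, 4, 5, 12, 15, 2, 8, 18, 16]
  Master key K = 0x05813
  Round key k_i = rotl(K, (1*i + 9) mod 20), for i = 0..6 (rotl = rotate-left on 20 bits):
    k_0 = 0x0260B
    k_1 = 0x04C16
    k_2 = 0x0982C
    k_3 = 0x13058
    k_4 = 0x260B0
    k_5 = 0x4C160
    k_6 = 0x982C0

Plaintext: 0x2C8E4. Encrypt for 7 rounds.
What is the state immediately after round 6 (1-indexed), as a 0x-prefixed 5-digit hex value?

0x36193

s_0 = plaintext = 0x2C8E4
s_1 = Round(s_0, k_0) = 0x82F86
s_2 = Round(s_1, k_1) = 0x2436E
s_3 = Round(s_2, k_2) = 0xAB5F1
s_4 = Round(s_3, k_3) = 0x7C170
s_5 = Round(s_4, k_4) = 0x7027A
s_6 = Round(s_5, k_5) = 0x36193
s_7 = Round(s_6, k_6) = 0x071B2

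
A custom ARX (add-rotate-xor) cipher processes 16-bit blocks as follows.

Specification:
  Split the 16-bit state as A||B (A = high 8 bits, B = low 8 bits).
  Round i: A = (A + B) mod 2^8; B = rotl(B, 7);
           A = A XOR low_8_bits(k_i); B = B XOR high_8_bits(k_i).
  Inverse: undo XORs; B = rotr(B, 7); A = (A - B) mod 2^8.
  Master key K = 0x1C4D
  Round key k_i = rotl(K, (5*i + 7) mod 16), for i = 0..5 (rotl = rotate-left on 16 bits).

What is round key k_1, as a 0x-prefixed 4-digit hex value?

0xD1C4

K = 0x1C4D
k_0 = rotl(K, (5*0+7) mod 16) = rotl(K, 7) = 0x268E
k_1 = rotl(K, (5*1+7) mod 16) = rotl(K, 12) = 0xD1C4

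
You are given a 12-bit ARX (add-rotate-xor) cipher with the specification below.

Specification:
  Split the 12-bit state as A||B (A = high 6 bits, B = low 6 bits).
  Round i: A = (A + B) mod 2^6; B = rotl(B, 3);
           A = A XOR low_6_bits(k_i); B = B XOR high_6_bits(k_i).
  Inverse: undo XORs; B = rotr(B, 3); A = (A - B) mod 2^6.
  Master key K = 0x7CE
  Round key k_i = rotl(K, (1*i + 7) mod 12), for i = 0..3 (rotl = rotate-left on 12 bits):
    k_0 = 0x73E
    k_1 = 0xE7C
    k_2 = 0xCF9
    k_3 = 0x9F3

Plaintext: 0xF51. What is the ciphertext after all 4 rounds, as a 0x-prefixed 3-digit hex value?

0x572

s_0 = plaintext = 0xF51
s_1 = Round(s_0, k_0) = 0xC16
s_2 = Round(s_1, k_1) = 0xE8B
s_3 = Round(s_2, k_2) = 0xF2A
s_4 = Round(s_3, k_3) = 0x572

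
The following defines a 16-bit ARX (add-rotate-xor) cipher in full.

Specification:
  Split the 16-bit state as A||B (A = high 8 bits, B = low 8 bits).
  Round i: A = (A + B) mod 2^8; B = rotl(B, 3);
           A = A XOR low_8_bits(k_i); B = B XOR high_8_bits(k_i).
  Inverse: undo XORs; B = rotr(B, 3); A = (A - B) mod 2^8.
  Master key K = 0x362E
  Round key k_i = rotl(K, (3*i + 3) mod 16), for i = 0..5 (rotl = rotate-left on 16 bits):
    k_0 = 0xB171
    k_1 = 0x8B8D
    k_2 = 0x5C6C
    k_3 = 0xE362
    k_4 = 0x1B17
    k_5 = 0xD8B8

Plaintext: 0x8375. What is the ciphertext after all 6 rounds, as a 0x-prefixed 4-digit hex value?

0x24F5

s_0 = plaintext = 0x8375
s_1 = Round(s_0, k_0) = 0x891A
s_2 = Round(s_1, k_1) = 0x2E5B
s_3 = Round(s_2, k_2) = 0xE586
s_4 = Round(s_3, k_3) = 0x09D7
s_5 = Round(s_4, k_4) = 0xF7A5
s_6 = Round(s_5, k_5) = 0x24F5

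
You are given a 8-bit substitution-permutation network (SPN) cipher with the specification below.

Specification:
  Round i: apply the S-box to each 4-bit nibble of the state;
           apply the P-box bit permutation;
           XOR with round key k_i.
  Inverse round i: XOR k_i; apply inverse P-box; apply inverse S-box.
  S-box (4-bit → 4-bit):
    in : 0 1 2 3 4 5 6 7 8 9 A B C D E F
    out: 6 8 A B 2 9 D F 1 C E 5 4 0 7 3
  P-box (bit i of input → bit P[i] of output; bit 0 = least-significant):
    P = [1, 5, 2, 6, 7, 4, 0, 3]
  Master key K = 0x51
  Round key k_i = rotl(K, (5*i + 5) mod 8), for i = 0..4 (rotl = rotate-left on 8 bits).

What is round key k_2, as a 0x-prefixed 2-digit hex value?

K = 0x51
k_0 = rotl(K, (5*0+5) mod 8) = rotl(K, 5) = 0x2A
k_1 = rotl(K, (5*1+5) mod 8) = rotl(K, 2) = 0x45
k_2 = rotl(K, (5*2+5) mod 8) = rotl(K, 7) = 0xA8

0xA8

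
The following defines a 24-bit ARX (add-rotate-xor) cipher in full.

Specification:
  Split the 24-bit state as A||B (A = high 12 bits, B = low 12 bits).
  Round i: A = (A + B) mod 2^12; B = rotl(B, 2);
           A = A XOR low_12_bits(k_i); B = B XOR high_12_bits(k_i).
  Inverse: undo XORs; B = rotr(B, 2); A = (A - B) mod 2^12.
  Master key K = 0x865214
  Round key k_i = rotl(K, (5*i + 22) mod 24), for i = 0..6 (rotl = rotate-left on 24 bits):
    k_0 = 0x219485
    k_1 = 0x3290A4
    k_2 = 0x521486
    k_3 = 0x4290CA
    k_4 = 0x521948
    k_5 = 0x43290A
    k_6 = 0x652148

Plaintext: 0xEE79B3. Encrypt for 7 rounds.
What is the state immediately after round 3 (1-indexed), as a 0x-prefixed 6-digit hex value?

0x4404F1

s_0 = plaintext = 0xEE79B3
s_1 = Round(s_0, k_0) = 0xC1F4D7
s_2 = Round(s_1, k_1) = 0x052074
s_3 = Round(s_2, k_2) = 0x4404F1
s_4 = Round(s_3, k_3) = 0x9FB7EC
s_5 = Round(s_4, k_4) = 0x8AFA90
s_6 = Round(s_5, k_5) = 0xA35E70
s_7 = Round(s_6, k_6) = 0x9EDF91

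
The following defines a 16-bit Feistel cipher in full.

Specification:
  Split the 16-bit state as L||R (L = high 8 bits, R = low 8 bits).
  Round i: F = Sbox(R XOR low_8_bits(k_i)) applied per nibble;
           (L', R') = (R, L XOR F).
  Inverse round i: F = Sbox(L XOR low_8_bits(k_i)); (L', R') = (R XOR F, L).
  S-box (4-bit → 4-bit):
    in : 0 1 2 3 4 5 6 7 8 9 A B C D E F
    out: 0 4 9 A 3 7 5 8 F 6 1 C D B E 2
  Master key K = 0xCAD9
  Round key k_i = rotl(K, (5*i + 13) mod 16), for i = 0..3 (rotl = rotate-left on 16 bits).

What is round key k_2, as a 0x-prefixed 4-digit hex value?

K = 0xCAD9
k_0 = rotl(K, (5*0+13) mod 16) = rotl(K, 13) = 0x395B
k_1 = rotl(K, (5*1+13) mod 16) = rotl(K, 2) = 0x2B67
k_2 = rotl(K, (5*2+13) mod 16) = rotl(K, 7) = 0x6CE5

0x6CE5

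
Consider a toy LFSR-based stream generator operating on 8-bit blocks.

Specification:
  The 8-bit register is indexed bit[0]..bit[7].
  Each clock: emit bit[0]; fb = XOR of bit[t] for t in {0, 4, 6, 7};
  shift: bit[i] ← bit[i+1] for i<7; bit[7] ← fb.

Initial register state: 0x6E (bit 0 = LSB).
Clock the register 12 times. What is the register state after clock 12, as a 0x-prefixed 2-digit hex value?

0x77

reg_0 = 0x6E
clock 1: out=0, reg = 0xB7
clock 2: out=1, reg = 0xDB
clock 3: out=1, reg = 0x6D
clock 4: out=1, reg = 0x36
clock 5: out=0, reg = 0x9B
clock 6: out=1, reg = 0xCD
clock 7: out=1, reg = 0xE6
clock 8: out=0, reg = 0x73
clock 9: out=1, reg = 0xB9
clock 10: out=1, reg = 0xDC
clock 11: out=0, reg = 0xEE
clock 12: out=0, reg = 0x77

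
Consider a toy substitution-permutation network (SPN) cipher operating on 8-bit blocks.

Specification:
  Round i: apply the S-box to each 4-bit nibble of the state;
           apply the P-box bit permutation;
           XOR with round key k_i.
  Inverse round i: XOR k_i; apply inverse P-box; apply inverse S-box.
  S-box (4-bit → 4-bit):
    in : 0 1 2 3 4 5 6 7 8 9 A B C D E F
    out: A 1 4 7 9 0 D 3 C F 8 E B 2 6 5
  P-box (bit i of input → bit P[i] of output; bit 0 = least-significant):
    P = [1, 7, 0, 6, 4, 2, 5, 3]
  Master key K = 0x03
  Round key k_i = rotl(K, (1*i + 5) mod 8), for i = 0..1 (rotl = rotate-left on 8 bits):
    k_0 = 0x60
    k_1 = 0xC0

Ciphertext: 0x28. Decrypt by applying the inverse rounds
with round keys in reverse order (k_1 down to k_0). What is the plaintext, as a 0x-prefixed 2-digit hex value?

s_0 = ciphertext = 0x28
s_1 = InvRound(s_0, k_1) = 0x80
s_2 = InvRound(s_1, k_0) = 0x20

0x20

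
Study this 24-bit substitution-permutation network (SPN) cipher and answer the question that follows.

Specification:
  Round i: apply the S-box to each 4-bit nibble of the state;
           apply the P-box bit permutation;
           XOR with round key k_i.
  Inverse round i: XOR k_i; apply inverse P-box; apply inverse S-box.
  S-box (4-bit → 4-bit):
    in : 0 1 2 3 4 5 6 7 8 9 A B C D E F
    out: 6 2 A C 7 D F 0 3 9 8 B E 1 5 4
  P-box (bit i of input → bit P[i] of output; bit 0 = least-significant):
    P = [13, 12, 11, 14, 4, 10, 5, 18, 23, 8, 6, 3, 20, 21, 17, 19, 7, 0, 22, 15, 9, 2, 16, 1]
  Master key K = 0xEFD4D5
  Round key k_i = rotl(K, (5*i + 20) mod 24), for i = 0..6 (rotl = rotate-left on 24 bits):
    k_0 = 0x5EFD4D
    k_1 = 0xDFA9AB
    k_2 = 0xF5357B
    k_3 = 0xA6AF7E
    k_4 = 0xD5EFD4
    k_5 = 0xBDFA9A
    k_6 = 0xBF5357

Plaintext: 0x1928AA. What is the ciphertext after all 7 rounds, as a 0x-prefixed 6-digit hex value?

0x9E2F2F

s_0 = plaintext = 0x1928AA
s_1 = Round(s_0, k_0) = 0xF23CC9
s_2 = Round(s_1, k_1) = 0xD04CC2
s_3 = Round(s_2, k_2) = 0x836212
s_4 = Round(s_3, k_3) = 0xDC7872
s_5 = Round(s_4, k_4) = 0x153CD5
s_6 = Round(s_5, k_5) = 0xF71346
s_7 = Round(s_6, k_6) = 0x9E2F2F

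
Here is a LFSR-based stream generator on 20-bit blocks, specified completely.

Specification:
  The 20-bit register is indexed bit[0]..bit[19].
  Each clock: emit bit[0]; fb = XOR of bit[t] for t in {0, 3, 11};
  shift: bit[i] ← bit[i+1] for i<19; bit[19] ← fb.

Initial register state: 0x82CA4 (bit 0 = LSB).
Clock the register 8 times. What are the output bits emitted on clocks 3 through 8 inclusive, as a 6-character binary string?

100101

reg_0 = 0x82CA4
clock 1: out=0, reg = 0xC1652
clock 2: out=0, reg = 0x60B29
clock 3: out=1, reg = 0xB0594
clock 4: out=0, reg = 0x582CA
clock 5: out=0, reg = 0xAC165
clock 6: out=1, reg = 0xD60B2
clock 7: out=0, reg = 0x6B059
clock 8: out=1, reg = 0x3582C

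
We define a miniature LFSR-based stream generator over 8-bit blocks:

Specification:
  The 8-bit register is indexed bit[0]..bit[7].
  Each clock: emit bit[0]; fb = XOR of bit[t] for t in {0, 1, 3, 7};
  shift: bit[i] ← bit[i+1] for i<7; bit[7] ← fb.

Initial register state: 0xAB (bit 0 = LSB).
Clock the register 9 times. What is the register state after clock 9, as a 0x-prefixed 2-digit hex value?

reg_0 = 0xAB
clock 1: out=1, reg = 0x55
clock 2: out=1, reg = 0xAA
clock 3: out=0, reg = 0xD5
clock 4: out=1, reg = 0x6A
clock 5: out=0, reg = 0x35
clock 6: out=1, reg = 0x9A
clock 7: out=0, reg = 0xCD
clock 8: out=1, reg = 0xE6
clock 9: out=0, reg = 0x73

0x73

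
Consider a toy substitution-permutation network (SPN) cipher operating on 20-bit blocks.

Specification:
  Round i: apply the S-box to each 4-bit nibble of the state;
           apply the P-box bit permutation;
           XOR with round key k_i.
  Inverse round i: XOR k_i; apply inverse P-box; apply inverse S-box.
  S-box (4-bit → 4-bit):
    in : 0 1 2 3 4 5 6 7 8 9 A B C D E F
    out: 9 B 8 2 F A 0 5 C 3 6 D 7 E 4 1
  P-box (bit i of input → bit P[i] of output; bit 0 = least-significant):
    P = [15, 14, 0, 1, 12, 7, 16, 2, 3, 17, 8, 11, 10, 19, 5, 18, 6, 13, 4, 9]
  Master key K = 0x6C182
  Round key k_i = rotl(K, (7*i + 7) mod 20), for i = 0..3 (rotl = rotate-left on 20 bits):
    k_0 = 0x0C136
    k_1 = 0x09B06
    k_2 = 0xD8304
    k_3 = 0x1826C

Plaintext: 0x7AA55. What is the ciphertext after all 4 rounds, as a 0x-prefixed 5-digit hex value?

0x37E52

s_0 = plaintext = 0x7AA55
s_1 = Round(s_0, k_0) = 0xA80C0
s_2 = Round(s_1, k_1) = 0x523BC
s_3 = Round(s_2, k_2) = 0xA7101
s_4 = Round(s_3, k_3) = 0x37E52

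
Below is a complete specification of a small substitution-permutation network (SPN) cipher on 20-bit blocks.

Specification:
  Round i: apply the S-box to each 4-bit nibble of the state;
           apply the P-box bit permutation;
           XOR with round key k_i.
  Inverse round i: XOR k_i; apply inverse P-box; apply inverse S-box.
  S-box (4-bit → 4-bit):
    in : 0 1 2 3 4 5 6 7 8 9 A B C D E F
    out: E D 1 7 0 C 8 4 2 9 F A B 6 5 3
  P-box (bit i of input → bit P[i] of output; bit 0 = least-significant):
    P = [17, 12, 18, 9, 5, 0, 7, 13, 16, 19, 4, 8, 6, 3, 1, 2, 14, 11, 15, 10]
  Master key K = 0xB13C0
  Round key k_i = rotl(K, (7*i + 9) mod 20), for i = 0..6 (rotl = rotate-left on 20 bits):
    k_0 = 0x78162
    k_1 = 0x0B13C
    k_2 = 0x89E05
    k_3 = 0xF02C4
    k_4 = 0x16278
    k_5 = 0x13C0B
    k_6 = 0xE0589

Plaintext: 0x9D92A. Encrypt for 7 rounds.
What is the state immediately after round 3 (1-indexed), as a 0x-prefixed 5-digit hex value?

0x111E4

s_0 = plaintext = 0x9D92A
s_1 = Round(s_0, k_0) = 0x0D648
s_2 = Round(s_1, k_1) = 0x02C36
s_3 = Round(s_2, k_2) = 0x111E4
s_4 = Round(s_3, k_3) = 0xEC732
s_5 = Round(s_4, k_4) = 0x3A285
s_6 = Round(s_5, k_5) = 0x4F644
s_7 = Round(s_6, k_6) = 0xE04C1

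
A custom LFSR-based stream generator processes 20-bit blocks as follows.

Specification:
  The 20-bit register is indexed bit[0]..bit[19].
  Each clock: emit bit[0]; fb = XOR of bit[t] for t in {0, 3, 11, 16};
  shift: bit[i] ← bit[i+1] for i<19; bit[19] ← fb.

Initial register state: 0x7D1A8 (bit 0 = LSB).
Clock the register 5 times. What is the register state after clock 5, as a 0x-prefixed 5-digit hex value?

reg_0 = 0x7D1A8
clock 1: out=0, reg = 0x3E8D4
clock 2: out=0, reg = 0x1F46A
clock 3: out=0, reg = 0x0FA35
clock 4: out=1, reg = 0x07D1A
clock 5: out=0, reg = 0x03E8D

0x03E8D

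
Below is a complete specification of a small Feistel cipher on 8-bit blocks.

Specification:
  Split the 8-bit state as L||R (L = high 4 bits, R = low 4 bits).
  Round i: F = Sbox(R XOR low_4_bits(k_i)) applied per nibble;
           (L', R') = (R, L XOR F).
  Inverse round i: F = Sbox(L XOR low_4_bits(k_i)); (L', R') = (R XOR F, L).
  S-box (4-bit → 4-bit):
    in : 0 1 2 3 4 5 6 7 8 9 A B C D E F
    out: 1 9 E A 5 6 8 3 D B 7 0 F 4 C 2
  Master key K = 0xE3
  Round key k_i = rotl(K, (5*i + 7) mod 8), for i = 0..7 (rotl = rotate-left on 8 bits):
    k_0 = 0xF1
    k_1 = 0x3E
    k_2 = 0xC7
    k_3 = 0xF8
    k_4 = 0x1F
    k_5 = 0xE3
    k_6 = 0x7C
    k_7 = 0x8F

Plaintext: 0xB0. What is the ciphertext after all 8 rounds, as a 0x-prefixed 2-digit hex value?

0x87

s_0 = plaintext = 0xB0
s_1 = Round(s_0, k_0) = 0x02
s_2 = Round(s_1, k_1) = 0x2F
s_3 = Round(s_2, k_2) = 0xFF
s_4 = Round(s_3, k_3) = 0xFC
s_5 = Round(s_4, k_4) = 0xC5
s_6 = Round(s_5, k_5) = 0x54
s_7 = Round(s_6, k_6) = 0x48
s_8 = Round(s_7, k_7) = 0x87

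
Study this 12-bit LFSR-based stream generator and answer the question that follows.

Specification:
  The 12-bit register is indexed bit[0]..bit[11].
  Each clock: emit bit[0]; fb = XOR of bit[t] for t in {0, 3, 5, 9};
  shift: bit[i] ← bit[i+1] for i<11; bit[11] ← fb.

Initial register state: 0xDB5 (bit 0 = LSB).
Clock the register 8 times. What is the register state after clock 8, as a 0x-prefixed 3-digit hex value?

reg_0 = 0xDB5
clock 1: out=1, reg = 0x6DA
clock 2: out=0, reg = 0x36D
clock 3: out=1, reg = 0x1B6
clock 4: out=0, reg = 0x8DB
clock 5: out=1, reg = 0x46D
clock 6: out=1, reg = 0xA36
clock 7: out=0, reg = 0x51B
clock 8: out=1, reg = 0x28D

0x28D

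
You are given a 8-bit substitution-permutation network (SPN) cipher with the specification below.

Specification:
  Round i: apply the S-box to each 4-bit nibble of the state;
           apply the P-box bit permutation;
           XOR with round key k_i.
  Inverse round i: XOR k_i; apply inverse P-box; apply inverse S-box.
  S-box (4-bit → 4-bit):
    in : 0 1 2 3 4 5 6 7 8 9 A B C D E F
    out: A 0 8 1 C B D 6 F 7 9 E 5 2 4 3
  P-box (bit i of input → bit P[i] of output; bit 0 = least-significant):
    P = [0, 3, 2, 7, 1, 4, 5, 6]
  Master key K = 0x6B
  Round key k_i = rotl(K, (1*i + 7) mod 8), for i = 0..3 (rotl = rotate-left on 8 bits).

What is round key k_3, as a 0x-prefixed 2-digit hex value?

0xAD

K = 0x6B
k_0 = rotl(K, (1*0+7) mod 8) = rotl(K, 7) = 0xB5
k_1 = rotl(K, (1*1+7) mod 8) = rotl(K, 0) = 0x6B
k_2 = rotl(K, (1*2+7) mod 8) = rotl(K, 1) = 0xD6
k_3 = rotl(K, (1*3+7) mod 8) = rotl(K, 2) = 0xAD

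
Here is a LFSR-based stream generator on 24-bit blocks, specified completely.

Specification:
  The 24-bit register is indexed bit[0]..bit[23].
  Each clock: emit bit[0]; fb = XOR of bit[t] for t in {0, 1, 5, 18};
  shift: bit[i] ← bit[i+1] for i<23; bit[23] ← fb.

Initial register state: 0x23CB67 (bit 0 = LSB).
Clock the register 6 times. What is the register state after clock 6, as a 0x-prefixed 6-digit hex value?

0x1C8F2D

reg_0 = 0x23CB67
clock 1: out=1, reg = 0x91E5B3
clock 2: out=1, reg = 0xC8F2D9
clock 3: out=1, reg = 0xE4796C
clock 4: out=0, reg = 0x723CB6
clock 5: out=0, reg = 0x391E5B
clock 6: out=1, reg = 0x1C8F2D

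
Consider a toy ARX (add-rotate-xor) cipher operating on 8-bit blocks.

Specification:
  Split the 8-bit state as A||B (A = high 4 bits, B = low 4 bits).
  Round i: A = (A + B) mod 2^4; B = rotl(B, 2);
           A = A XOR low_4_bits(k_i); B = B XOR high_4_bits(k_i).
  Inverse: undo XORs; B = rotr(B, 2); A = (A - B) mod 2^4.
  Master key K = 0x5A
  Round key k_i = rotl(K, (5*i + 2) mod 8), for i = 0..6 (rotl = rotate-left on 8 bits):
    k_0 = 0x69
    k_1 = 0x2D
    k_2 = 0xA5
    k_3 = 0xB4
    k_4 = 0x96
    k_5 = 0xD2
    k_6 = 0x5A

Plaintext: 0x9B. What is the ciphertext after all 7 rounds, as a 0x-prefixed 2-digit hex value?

s_0 = plaintext = 0x9B
s_1 = Round(s_0, k_0) = 0xD8
s_2 = Round(s_1, k_1) = 0x80
s_3 = Round(s_2, k_2) = 0xDA
s_4 = Round(s_3, k_3) = 0x31
s_5 = Round(s_4, k_4) = 0x2D
s_6 = Round(s_5, k_5) = 0xDA
s_7 = Round(s_6, k_6) = 0xDF

0xDF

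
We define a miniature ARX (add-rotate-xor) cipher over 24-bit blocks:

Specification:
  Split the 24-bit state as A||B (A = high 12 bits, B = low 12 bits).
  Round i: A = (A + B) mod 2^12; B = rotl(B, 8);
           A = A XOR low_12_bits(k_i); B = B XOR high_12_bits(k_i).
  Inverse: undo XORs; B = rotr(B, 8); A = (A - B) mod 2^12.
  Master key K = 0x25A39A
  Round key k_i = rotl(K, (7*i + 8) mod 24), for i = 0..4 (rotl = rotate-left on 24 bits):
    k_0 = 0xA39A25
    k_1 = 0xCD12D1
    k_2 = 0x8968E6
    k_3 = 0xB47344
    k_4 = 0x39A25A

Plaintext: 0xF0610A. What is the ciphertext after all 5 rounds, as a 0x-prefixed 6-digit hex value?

s_0 = plaintext = 0xF0610A
s_1 = Round(s_0, k_0) = 0xA35029
s_2 = Round(s_1, k_1) = 0x88F5D3
s_3 = Round(s_2, k_2) = 0x684BCB
s_4 = Round(s_3, k_3) = 0x10B0FB
s_5 = Round(s_4, k_4) = 0x05C895

0x05C895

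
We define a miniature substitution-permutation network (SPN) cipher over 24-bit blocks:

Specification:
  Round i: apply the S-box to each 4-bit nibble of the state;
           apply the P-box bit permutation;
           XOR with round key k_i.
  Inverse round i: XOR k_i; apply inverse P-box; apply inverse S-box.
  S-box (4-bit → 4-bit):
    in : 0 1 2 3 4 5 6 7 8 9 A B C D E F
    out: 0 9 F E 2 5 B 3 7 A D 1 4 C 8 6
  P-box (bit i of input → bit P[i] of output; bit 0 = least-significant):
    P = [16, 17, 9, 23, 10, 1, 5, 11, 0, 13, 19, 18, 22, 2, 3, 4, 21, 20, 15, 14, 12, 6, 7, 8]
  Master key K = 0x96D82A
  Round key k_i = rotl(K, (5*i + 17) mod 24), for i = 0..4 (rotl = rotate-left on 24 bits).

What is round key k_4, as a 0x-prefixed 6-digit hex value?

0x0552DB

K = 0x96D82A
k_0 = rotl(K, (5*0+17) mod 24) = rotl(K, 17) = 0x552DB0
k_1 = rotl(K, (5*1+17) mod 24) = rotl(K, 22) = 0xA5B60A
k_2 = rotl(K, (5*2+17) mod 24) = rotl(K, 3) = 0xB6C154
k_3 = rotl(K, (5*3+17) mod 24) = rotl(K, 8) = 0xD82A96
k_4 = rotl(K, (5*4+17) mod 24) = rotl(K, 13) = 0x0552DB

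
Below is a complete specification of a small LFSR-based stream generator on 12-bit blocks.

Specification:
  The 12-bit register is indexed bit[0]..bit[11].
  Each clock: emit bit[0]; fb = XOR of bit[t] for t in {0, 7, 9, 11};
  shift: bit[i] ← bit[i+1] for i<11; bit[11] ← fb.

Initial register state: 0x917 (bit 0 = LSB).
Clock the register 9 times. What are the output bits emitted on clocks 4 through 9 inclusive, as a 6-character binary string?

reg_0 = 0x917
clock 1: out=1, reg = 0x48B
clock 2: out=1, reg = 0x245
clock 3: out=1, reg = 0x122
clock 4: out=0, reg = 0x091
clock 5: out=1, reg = 0x048
clock 6: out=0, reg = 0x024
clock 7: out=0, reg = 0x012
clock 8: out=0, reg = 0x009
clock 9: out=1, reg = 0x804

010001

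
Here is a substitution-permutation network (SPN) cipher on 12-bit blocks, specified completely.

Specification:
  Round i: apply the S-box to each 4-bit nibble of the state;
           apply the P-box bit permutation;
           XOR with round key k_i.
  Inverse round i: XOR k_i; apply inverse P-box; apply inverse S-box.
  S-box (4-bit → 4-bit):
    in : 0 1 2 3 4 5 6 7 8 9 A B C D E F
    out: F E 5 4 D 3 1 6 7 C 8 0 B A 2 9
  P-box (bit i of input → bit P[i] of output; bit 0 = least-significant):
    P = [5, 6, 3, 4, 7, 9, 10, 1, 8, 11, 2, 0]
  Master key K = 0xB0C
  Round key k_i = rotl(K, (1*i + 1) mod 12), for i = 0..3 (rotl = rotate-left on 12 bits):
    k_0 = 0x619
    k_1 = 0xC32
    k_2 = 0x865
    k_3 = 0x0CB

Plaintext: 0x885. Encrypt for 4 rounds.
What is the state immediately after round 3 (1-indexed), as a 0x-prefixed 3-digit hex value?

s_0 = plaintext = 0x885
s_1 = Round(s_0, k_0) = 0x9FD
s_2 = Round(s_1, k_1) = 0xCE5
s_3 = Round(s_2, k_2) = 0x304
s_4 = Round(s_3, k_3) = 0x675

0x304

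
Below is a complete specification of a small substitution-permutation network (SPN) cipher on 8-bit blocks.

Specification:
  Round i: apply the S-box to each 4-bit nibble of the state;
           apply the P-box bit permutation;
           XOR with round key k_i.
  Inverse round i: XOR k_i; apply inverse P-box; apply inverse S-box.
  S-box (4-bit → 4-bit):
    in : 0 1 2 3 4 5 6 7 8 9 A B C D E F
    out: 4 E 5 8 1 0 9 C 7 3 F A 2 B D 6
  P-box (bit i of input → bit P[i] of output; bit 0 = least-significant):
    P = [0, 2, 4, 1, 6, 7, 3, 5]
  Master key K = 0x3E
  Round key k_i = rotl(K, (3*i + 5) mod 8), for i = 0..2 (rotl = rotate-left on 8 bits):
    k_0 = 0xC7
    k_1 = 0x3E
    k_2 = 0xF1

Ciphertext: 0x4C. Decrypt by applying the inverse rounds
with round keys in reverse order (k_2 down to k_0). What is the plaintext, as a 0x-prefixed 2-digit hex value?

0xAF

s_0 = ciphertext = 0x4C
s_1 = InvRound(s_0, k_2) = 0x18
s_2 = InvRound(s_1, k_1) = 0x3B
s_3 = InvRound(s_2, k_0) = 0xAF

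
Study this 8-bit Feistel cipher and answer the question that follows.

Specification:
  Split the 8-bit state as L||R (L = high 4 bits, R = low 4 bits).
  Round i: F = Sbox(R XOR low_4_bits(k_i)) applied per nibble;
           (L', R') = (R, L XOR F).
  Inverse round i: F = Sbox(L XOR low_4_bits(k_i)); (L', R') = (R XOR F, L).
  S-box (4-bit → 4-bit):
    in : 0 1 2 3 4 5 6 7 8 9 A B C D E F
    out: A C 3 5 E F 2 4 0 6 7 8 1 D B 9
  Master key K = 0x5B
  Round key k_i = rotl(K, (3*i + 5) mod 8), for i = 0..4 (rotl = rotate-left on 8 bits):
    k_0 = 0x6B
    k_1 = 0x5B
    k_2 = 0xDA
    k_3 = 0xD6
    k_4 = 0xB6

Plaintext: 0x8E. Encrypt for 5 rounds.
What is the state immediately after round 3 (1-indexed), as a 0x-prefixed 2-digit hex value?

s_0 = plaintext = 0x8E
s_1 = Round(s_0, k_0) = 0xE7
s_2 = Round(s_1, k_1) = 0x7F
s_3 = Round(s_2, k_2) = 0xF8
s_4 = Round(s_3, k_3) = 0x84
s_5 = Round(s_4, k_4) = 0x4B

0xF8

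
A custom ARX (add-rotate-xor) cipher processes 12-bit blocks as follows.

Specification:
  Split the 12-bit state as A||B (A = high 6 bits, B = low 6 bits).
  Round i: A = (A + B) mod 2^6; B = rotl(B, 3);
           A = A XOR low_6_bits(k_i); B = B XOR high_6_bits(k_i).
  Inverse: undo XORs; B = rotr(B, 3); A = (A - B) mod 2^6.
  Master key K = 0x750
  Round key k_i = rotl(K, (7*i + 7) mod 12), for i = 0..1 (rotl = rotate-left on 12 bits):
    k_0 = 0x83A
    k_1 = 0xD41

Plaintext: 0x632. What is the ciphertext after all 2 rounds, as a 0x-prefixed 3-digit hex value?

s_0 = plaintext = 0x632
s_1 = Round(s_0, k_0) = 0xC36
s_2 = Round(s_1, k_1) = 0x9C3

0x9C3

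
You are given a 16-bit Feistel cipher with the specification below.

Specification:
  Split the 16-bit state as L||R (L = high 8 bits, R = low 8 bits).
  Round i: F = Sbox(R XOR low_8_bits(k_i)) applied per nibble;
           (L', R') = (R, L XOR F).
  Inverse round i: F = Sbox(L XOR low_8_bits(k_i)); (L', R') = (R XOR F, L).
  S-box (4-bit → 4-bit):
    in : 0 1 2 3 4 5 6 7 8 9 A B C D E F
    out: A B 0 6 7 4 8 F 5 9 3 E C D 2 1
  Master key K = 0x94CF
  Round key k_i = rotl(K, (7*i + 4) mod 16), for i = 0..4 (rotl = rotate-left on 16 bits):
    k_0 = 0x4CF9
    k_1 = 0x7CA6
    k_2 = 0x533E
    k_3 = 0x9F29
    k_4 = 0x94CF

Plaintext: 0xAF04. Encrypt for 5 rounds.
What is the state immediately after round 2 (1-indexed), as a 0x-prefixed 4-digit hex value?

0xB2B3

s_0 = plaintext = 0xAF04
s_1 = Round(s_0, k_0) = 0x04B2
s_2 = Round(s_1, k_1) = 0xB2B3
s_3 = Round(s_2, k_2) = 0xB3EF
s_4 = Round(s_3, k_3) = 0xEF7B
s_5 = Round(s_4, k_4) = 0x7B08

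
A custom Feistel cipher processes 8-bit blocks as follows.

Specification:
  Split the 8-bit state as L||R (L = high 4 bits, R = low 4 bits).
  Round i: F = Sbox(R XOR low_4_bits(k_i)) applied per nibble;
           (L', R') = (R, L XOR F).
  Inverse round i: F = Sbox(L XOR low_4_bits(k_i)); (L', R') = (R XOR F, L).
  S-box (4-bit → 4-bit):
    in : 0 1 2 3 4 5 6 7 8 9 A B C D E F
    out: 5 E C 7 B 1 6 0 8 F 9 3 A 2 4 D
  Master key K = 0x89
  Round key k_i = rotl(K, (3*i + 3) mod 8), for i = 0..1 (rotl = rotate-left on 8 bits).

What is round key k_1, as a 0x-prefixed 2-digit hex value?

K = 0x89
k_0 = rotl(K, (3*0+3) mod 8) = rotl(K, 3) = 0x4C
k_1 = rotl(K, (3*1+3) mod 8) = rotl(K, 6) = 0x62

0x62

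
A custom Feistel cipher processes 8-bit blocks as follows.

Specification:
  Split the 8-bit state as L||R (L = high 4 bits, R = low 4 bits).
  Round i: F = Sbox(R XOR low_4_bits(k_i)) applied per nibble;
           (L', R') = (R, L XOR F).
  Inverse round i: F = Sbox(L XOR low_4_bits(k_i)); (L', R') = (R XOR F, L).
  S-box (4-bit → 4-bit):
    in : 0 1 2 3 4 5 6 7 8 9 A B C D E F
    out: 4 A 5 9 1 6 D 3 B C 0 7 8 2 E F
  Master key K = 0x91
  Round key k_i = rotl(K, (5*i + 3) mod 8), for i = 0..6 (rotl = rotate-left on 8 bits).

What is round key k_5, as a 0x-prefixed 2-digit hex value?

K = 0x91
k_0 = rotl(K, (5*0+3) mod 8) = rotl(K, 3) = 0x8C
k_1 = rotl(K, (5*1+3) mod 8) = rotl(K, 0) = 0x91
k_2 = rotl(K, (5*2+3) mod 8) = rotl(K, 5) = 0x32
k_3 = rotl(K, (5*3+3) mod 8) = rotl(K, 2) = 0x46
k_4 = rotl(K, (5*4+3) mod 8) = rotl(K, 7) = 0xC8
k_5 = rotl(K, (5*5+3) mod 8) = rotl(K, 4) = 0x19

0x19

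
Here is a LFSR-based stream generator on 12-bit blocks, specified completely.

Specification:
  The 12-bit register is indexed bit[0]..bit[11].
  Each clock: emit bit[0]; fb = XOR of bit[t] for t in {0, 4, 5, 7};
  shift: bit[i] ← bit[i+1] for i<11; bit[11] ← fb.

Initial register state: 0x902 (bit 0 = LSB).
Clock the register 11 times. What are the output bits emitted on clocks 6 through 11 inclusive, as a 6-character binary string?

reg_0 = 0x902
clock 1: out=0, reg = 0x481
clock 2: out=1, reg = 0x240
clock 3: out=0, reg = 0x120
clock 4: out=0, reg = 0x890
clock 5: out=0, reg = 0x448
clock 6: out=0, reg = 0x224
clock 7: out=0, reg = 0x912
clock 8: out=0, reg = 0xC89
clock 9: out=1, reg = 0x644
clock 10: out=0, reg = 0x322
clock 11: out=0, reg = 0x991

000100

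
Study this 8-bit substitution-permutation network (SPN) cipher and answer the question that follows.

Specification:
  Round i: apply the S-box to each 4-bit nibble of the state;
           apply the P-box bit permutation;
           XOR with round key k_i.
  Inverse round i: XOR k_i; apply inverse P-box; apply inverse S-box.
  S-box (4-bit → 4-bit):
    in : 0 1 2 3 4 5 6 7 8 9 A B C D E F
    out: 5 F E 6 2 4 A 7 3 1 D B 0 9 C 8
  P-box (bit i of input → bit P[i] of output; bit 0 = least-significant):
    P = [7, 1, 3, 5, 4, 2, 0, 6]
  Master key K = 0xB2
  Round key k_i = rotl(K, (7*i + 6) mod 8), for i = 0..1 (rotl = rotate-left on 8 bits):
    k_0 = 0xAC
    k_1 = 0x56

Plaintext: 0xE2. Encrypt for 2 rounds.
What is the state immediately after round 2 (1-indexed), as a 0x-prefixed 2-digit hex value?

0xDC

s_0 = plaintext = 0xE2
s_1 = Round(s_0, k_0) = 0xC7
s_2 = Round(s_1, k_1) = 0xDC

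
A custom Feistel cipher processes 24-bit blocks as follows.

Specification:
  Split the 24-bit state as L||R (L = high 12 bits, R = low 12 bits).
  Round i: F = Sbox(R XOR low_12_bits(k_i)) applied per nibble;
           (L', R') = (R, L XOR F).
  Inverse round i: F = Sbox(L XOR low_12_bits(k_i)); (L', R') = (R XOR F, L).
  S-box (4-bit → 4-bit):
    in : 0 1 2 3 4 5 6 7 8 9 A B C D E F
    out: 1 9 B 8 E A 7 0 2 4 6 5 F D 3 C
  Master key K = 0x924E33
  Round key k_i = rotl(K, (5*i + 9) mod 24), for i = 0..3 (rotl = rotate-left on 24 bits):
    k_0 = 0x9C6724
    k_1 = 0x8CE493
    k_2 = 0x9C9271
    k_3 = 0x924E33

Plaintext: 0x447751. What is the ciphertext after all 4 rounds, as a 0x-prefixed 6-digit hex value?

s_0 = plaintext = 0x447751
s_1 = Round(s_0, k_0) = 0x75154D
s_2 = Round(s_1, k_1) = 0x54DE82
s_3 = Round(s_2, k_2) = 0xE82A85
s_4 = Round(s_3, k_3) = 0xA850D5

0xA850D5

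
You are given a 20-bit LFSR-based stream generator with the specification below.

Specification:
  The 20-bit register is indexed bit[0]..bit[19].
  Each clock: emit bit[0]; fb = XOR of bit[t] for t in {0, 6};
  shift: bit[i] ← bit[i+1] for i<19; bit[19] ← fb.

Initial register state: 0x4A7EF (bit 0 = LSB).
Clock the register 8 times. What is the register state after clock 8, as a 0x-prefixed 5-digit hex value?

reg_0 = 0x4A7EF
clock 1: out=1, reg = 0x253F7
clock 2: out=1, reg = 0x129FB
clock 3: out=1, reg = 0x094FD
clock 4: out=1, reg = 0x04A7E
clock 5: out=0, reg = 0x8253F
clock 6: out=1, reg = 0xC129F
clock 7: out=1, reg = 0xE094F
clock 8: out=1, reg = 0x704A7

0x704A7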